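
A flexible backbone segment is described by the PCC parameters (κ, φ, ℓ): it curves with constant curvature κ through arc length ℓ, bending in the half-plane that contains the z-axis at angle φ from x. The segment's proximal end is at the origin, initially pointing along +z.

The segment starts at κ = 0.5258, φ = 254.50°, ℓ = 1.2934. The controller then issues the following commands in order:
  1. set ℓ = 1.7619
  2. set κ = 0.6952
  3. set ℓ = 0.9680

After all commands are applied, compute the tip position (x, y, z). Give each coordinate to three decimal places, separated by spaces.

initial: κ=0.5258, φ=254.50°, ℓ=1.2934
cmd 1: set ℓ=1.7619 → (κ,φ,ℓ)=(0.5258,254.50°,1.7619) → tip=(-0.2029,-0.7318,1.5205)
cmd 2: set κ=0.6952 → (κ,φ,ℓ)=(0.6952,254.50°,1.7619) → tip=(-0.2541,-0.9161,1.3532)
cmd 3: set ℓ=0.9680 → (κ,φ,ℓ)=(0.6952,254.50°,0.9680) → tip=(-0.0838,-0.3022,0.8966)

-0.084 -0.302 0.897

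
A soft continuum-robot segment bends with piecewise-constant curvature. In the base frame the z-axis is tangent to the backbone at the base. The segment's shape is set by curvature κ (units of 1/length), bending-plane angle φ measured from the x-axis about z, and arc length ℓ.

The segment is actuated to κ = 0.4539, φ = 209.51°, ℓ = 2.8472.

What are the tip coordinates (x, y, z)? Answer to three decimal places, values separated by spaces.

θ = κ·ℓ = 0.4539 × 2.8472 = 1.29234 rad
ρ = (1 − cos θ)/κ = (1 − 0.27487)/0.4539 = 1.59756
z = sin θ / κ = 0.96148/0.4539 = 2.11827
x = ρ cos φ = 1.59756 × cos(209.51°) = -1.39031
y = ρ sin φ = 1.59756 × sin(209.51°) = -0.78692

-1.390 -0.787 2.118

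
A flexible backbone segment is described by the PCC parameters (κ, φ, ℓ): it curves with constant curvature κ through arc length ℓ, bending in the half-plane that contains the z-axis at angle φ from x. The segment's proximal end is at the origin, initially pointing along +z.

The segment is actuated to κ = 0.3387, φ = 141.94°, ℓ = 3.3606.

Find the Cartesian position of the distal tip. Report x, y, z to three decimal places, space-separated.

θ = κ·ℓ = 0.3387 × 3.3606 = 1.13824 rad
ρ = (1 − cos θ)/κ = (1 − 0.41920)/0.3387 = 1.71480
z = sin θ / κ = 0.90790/0.3387 = 2.68053
x = ρ cos φ = 1.71480 × cos(141.94°) = -1.35017
y = ρ sin φ = 1.71480 × sin(141.94°) = 1.05715

-1.350 1.057 2.681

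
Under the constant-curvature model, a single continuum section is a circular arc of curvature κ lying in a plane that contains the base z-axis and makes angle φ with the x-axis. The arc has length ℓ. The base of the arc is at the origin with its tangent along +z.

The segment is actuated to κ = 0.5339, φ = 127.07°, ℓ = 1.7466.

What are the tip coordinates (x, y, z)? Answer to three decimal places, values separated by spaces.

θ = κ·ℓ = 0.5339 × 1.7466 = 0.93251 rad
ρ = (1 − cos θ)/κ = (1 − 0.59582)/0.5339 = 0.75703
z = sin θ / κ = 0.80312/0.5339 = 1.50425
x = ρ cos φ = 0.75703 × cos(127.07°) = -0.45633
y = ρ sin φ = 0.75703 × sin(127.07°) = 0.60404

-0.456 0.604 1.504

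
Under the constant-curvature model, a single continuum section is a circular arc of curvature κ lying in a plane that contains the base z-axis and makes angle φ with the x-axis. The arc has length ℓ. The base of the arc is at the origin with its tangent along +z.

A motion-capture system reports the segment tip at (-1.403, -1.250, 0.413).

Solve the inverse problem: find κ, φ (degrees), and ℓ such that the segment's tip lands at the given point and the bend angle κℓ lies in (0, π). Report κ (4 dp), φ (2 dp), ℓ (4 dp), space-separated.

ρ = √(x²+y²) = √(-1.403² + -1.250²) = 1.87907
φ = atan2(y, x) mod 360° = atan2(-1.250, -1.403) = 221.6994°
|p|² = ρ² + z² = 1.87907² + 0.413² = 3.70148
κ = 2ρ / |p|² = 2×1.87907 / 3.70148 = 1.01531
θ = 2·atan2(ρ, z) = 2·atan2(1.87907, 0.413) = 2.70889 rad
ℓ = θ/κ = 2.70889/1.01531 = 2.66805

1.0153 221.70 2.6680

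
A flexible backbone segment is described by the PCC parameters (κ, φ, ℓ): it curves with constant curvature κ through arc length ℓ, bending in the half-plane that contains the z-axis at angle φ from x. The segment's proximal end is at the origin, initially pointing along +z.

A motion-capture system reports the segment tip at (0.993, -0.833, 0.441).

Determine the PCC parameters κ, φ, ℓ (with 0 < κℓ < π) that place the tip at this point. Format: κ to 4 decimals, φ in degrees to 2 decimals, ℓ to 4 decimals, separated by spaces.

ρ = √(x²+y²) = √(0.993² + -0.833²) = 1.29612
φ = atan2(y, x) mod 360° = atan2(-0.833, 0.993) = 320.0077°
|p|² = ρ² + z² = 1.29612² + 0.441² = 1.87442
κ = 2ρ / |p|² = 2×1.29612 / 1.87442 = 1.38296
θ = 2·atan2(ρ, z) = 2·atan2(1.29612, 0.441) = 2.48568 rad
ℓ = θ/κ = 2.48568/1.38296 = 1.79736

1.3830 320.01 1.7974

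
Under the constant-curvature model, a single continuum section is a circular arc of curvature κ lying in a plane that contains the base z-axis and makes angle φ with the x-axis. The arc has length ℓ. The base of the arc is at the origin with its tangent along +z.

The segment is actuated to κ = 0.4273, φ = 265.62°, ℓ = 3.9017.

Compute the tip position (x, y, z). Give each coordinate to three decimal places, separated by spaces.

-0.196 -2.558 2.329

θ = κ·ℓ = 0.4273 × 3.9017 = 1.66720 rad
ρ = (1 − cos θ)/κ = (1 − -0.09625)/0.4273 = 2.56553
z = sin θ / κ = 0.99536/0.4273 = 2.32941
x = ρ cos φ = 2.56553 × cos(265.62°) = -0.19593
y = ρ sin φ = 2.56553 × sin(265.62°) = -2.55804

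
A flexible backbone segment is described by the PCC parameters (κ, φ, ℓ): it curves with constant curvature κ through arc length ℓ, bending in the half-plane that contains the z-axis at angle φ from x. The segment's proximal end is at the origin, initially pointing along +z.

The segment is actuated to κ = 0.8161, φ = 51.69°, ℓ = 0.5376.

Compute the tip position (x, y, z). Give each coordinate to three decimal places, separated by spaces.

θ = κ·ℓ = 0.8161 × 0.5376 = 0.43874 rad
ρ = (1 − cos θ)/κ = (1 − 0.90529)/0.8161 = 0.11605
z = sin θ / κ = 0.42479/0.8161 = 0.52052
x = ρ cos φ = 0.11605 × cos(51.69°) = 0.07194
y = ρ sin φ = 0.11605 × sin(51.69°) = 0.09106

0.072 0.091 0.521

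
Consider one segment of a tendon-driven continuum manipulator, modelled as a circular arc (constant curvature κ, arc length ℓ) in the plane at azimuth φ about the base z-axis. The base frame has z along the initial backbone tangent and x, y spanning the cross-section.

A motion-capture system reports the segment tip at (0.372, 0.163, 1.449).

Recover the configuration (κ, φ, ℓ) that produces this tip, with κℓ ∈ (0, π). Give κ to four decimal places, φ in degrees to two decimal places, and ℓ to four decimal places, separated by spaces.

ρ = √(x²+y²) = √(0.372² + 0.163²) = 0.40614
φ = atan2(y, x) mod 360° = atan2(0.163, 0.372) = 23.6617°
|p|² = ρ² + z² = 0.40614² + 1.449² = 2.26455
κ = 2ρ / |p|² = 2×0.40614 / 2.26455 = 0.35870
θ = 2·atan2(ρ, z) = 2·atan2(0.40614, 1.449) = 0.54656 rad
ℓ = θ/κ = 0.54656/0.35870 = 1.52374

0.3587 23.66 1.5237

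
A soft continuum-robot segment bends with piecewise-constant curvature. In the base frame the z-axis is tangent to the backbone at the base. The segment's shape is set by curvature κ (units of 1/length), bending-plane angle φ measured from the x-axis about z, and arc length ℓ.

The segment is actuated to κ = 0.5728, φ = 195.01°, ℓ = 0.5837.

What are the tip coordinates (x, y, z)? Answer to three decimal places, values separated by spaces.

θ = κ·ℓ = 0.5728 × 0.5837 = 0.33434 rad
ρ = (1 − cos θ)/κ = (1 − 0.94463)/0.5728 = 0.09667
z = sin θ / κ = 0.32815/0.5728 = 0.57289
x = ρ cos φ = 0.09667 × cos(195.01°) = -0.09337
y = ρ sin φ = 0.09667 × sin(195.01°) = -0.02504

-0.093 -0.025 0.573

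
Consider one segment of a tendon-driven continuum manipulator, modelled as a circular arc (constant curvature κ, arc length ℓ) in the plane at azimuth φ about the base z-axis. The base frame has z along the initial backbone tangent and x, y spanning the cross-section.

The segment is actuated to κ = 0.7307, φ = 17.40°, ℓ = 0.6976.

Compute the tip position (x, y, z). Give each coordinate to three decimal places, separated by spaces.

0.166 0.052 0.668

θ = κ·ℓ = 0.7307 × 0.6976 = 0.50974 rad
ρ = (1 − cos θ)/κ = (1 − 0.87287)/0.7307 = 0.17398
z = sin θ / κ = 0.48795/0.7307 = 0.66778
x = ρ cos φ = 0.17398 × cos(17.40°) = 0.16602
y = ρ sin φ = 0.17398 × sin(17.40°) = 0.05203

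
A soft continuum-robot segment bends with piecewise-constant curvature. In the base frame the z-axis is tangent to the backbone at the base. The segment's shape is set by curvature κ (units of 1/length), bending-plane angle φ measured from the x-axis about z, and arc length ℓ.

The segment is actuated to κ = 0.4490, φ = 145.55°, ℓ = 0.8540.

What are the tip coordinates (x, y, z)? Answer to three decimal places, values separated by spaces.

-0.133 0.091 0.833

θ = κ·ℓ = 0.4490 × 0.8540 = 0.38345 rad
ρ = (1 − cos θ)/κ = (1 − 0.92738)/0.4490 = 0.16174
z = sin θ / κ = 0.37412/0.4490 = 0.83323
x = ρ cos φ = 0.16174 × cos(145.55°) = -0.13337
y = ρ sin φ = 0.16174 × sin(145.55°) = 0.09149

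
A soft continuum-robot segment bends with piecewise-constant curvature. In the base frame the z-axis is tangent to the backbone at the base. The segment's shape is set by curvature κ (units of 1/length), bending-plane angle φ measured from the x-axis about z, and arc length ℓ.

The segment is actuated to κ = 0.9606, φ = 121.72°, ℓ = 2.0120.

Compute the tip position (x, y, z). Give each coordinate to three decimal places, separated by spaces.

-0.741 1.199 0.974

θ = κ·ℓ = 0.9606 × 2.0120 = 1.93273 rad
ρ = (1 − cos θ)/κ = (1 − -0.35408)/0.9606 = 1.40962
z = sin θ / κ = 0.93521/0.9606 = 0.97357
x = ρ cos φ = 1.40962 × cos(121.72°) = -0.74113
y = ρ sin φ = 1.40962 × sin(121.72°) = 1.19906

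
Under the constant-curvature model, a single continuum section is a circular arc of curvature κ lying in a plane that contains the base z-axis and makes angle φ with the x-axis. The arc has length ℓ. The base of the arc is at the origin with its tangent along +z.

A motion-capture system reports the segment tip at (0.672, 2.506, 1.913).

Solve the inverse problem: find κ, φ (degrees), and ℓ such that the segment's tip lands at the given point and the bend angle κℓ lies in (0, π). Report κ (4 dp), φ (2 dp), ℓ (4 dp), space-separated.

ρ = √(x²+y²) = √(0.672² + 2.506²) = 2.59454
φ = atan2(y, x) mod 360° = atan2(2.506, 0.672) = 74.9889°
|p|² = ρ² + z² = 2.59454² + 1.913² = 10.39119
κ = 2ρ / |p|² = 2×2.59454 / 10.39119 = 0.49937
θ = 2·atan2(ρ, z) = 2·atan2(2.59454, 1.913) = 1.87092 rad
ℓ = θ/κ = 1.87092/0.49937 = 3.74655

0.4994 74.99 3.7465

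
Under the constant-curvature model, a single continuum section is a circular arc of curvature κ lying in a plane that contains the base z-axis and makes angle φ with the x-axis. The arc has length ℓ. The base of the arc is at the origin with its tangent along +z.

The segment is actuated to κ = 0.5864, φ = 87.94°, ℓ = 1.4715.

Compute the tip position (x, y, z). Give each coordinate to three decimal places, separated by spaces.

θ = κ·ℓ = 0.5864 × 1.4715 = 0.86289 rad
ρ = (1 − cos θ)/κ = (1 − 0.65025)/0.5864 = 0.59644
z = sin θ / κ = 0.75972/0.5864 = 1.29557
x = ρ cos φ = 0.59644 × cos(87.94°) = 0.02144
y = ρ sin φ = 0.59644 × sin(87.94°) = 0.59606

0.021 0.596 1.296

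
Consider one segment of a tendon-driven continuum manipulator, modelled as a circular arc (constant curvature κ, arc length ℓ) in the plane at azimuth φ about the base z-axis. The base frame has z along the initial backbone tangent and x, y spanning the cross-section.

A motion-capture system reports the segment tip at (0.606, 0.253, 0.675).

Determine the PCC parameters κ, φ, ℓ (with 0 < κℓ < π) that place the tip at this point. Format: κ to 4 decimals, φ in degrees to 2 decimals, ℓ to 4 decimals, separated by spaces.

1.4809 22.66 1.0421

ρ = √(x²+y²) = √(0.606² + 0.253²) = 0.65669
φ = atan2(y, x) mod 360° = atan2(0.253, 0.606) = 22.6601°
|p|² = ρ² + z² = 0.65669² + 0.675² = 0.88687
κ = 2ρ / |p|² = 2×0.65669 / 0.88687 = 1.48092
θ = 2·atan2(ρ, z) = 2·atan2(0.65669, 0.675) = 1.54330 rad
ℓ = θ/κ = 1.54330/1.48092 = 1.04212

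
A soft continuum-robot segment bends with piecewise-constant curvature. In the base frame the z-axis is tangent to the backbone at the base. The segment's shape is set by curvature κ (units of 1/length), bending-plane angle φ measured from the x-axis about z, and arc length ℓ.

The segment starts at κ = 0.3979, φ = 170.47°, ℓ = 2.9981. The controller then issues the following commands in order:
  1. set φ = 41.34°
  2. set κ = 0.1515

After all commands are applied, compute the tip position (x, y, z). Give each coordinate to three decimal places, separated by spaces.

initial: κ=0.3979, φ=170.47°, ℓ=2.9981
cmd 1: set φ=41.34° → (κ,φ,ℓ)=(0.3979,41.34°,2.9981) → tip=(1.1908,1.0476,2.3359)
cmd 2: set κ=0.1515 → (κ,φ,ℓ)=(0.1515,41.34°,2.9981) → tip=(0.5025,0.4421,2.8961)

0.502 0.442 2.896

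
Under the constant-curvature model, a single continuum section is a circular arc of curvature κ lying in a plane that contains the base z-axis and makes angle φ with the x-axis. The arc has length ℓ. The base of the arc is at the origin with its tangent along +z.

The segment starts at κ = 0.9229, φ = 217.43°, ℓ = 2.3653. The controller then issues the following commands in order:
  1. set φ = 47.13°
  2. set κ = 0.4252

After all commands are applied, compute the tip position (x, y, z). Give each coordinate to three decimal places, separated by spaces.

0.743 0.801 1.986

initial: κ=0.9229, φ=217.43°, ℓ=2.3653
cmd 1: set φ=47.13° → (κ,φ,ℓ)=(0.9229,47.13°,2.3653) → tip=(1.1608,1.2504,0.8868)
cmd 2: set κ=0.4252 → (κ,φ,ℓ)=(0.4252,47.13°,2.3653) → tip=(0.7433,0.8007,1.9862)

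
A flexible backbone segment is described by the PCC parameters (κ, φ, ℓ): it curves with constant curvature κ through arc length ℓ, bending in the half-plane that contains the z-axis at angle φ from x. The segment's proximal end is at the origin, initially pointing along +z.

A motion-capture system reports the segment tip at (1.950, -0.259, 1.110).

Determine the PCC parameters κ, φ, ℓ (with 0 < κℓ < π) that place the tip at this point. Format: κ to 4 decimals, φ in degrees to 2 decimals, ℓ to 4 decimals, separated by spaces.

ρ = √(x²+y²) = √(1.950² + -0.259²) = 1.96713
φ = atan2(y, x) mod 360° = atan2(-0.259, 1.950) = 352.4342°
|p|² = ρ² + z² = 1.96713² + 1.110² = 5.10168
κ = 2ρ / |p|² = 2×1.96713 / 5.10168 = 0.77117
θ = 2·atan2(ρ, z) = 2·atan2(1.96713, 1.110) = 2.11412 rad
ℓ = θ/κ = 2.11412/0.77117 = 2.74145

0.7712 352.43 2.7415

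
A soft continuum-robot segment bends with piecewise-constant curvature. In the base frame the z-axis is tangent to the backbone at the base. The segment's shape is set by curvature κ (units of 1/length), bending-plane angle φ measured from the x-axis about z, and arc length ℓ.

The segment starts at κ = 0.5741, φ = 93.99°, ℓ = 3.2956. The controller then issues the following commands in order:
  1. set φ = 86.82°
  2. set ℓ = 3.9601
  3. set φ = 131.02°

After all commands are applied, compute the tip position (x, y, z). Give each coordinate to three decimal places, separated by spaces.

initial: κ=0.5741, φ=93.99°, ℓ=3.2956
cmd 1: set φ=86.82° → (κ,φ,ℓ)=(0.5741,86.82°,3.2956) → tip=(0.1271,2.2883,1.6528)
cmd 2: set ℓ=3.9601 → (κ,φ,ℓ)=(0.5741,86.82°,3.9601) → tip=(0.1591,2.8632,1.3292)
cmd 3: set φ=131.02° → (κ,φ,ℓ)=(0.5741,131.02°,3.9601) → tip=(-1.8821,2.1635,1.3292)

-1.882 2.164 1.329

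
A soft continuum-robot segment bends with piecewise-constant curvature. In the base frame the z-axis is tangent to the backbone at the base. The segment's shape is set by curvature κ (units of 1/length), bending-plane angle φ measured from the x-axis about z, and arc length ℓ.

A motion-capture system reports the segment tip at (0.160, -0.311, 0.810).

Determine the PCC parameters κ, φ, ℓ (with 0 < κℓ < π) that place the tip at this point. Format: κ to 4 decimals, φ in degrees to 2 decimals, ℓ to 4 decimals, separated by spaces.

0.8986 297.22 0.9072

ρ = √(x²+y²) = √(0.160² + -0.311²) = 0.34974
φ = atan2(y, x) mod 360° = atan2(-0.311, 0.160) = 297.2244°
|p|² = ρ² + z² = 0.34974² + 0.810² = 0.77842
κ = 2ρ / |p|² = 2×0.34974 / 0.77842 = 0.89860
θ = 2·atan2(ρ, z) = 2·atan2(0.34974, 0.810) = 0.81520 rad
ℓ = θ/κ = 0.81520/0.89860 = 0.90719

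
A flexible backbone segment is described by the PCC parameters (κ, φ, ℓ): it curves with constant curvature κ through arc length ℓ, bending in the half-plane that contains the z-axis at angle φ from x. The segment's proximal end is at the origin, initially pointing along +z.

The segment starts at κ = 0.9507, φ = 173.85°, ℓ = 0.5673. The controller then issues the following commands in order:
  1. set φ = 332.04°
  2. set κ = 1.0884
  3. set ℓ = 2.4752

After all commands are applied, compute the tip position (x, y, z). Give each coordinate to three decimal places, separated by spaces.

initial: κ=0.9507, φ=173.85°, ℓ=0.5673
cmd 1: set φ=332.04° → (κ,φ,ℓ)=(0.9507,332.04°,0.5673) → tip=(0.1319,-0.0700,0.5402)
cmd 2: set κ=1.0884 → (κ,φ,ℓ)=(1.0884,332.04°,0.5673) → tip=(0.1498,-0.0795,0.5319)
cmd 3: set ℓ=2.4752 → (κ,φ,ℓ)=(1.0884,332.04°,2.4752) → tip=(1.5431,-0.8191,0.3976)

1.543 -0.819 0.398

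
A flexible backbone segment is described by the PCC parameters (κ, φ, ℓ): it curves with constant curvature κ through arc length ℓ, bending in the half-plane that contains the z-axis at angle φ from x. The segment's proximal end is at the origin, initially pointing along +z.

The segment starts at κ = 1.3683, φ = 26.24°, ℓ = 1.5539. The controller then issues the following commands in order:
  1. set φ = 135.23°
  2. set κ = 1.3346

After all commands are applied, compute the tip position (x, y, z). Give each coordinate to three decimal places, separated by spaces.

initial: κ=1.3683, φ=26.24°, ℓ=1.5539
cmd 1: set φ=135.23° → (κ,φ,ℓ)=(1.3683,135.23°,1.5539) → tip=(-0.7924,0.7861,0.6210)
cmd 2: set κ=1.3346 → (κ,φ,ℓ)=(1.3346,135.23°,1.5539) → tip=(-0.7884,0.7821,0.6565)

-0.788 0.782 0.656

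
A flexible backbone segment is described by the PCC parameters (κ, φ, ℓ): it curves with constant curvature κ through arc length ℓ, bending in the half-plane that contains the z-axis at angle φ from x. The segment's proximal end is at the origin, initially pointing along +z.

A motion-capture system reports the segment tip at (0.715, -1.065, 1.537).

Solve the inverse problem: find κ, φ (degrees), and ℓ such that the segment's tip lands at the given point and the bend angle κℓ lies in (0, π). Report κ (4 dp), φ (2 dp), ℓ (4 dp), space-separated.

0.6401 303.88 2.1729

ρ = √(x²+y²) = √(0.715² + -1.065²) = 1.28275
φ = atan2(y, x) mod 360° = atan2(-1.065, 0.715) = 303.8759°
|p|² = ρ² + z² = 1.28275² + 1.537² = 4.00782
κ = 2ρ / |p|² = 2×1.28275 / 4.00782 = 0.64012
θ = 2·atan2(ρ, z) = 2·atan2(1.28275, 1.537) = 1.39095 rad
ℓ = θ/κ = 1.39095/0.64012 = 2.17294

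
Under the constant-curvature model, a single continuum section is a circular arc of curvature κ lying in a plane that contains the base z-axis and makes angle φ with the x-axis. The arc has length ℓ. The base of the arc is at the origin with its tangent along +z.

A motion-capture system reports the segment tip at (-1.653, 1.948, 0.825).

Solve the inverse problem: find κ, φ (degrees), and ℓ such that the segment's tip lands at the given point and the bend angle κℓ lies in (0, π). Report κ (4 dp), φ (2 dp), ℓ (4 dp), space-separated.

0.7089 130.32 3.5504

ρ = √(x²+y²) = √(-1.653² + 1.948²) = 2.55482
φ = atan2(y, x) mod 360° = atan2(1.948, -1.653) = 130.3167°
|p|² = ρ² + z² = 2.55482² + 0.825² = 7.20774
κ = 2ρ / |p|² = 2×2.55482 / 7.20774 = 0.70891
θ = 2·atan2(ρ, z) = 2·atan2(2.55482, 0.825) = 2.51690 rad
ℓ = θ/κ = 2.51690/0.70891 = 3.55037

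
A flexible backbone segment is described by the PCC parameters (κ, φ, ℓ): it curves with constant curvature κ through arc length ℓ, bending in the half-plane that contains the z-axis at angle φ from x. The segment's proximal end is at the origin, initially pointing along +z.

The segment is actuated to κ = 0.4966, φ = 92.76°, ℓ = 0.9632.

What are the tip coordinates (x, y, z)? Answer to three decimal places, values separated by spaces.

θ = κ·ℓ = 0.4966 × 0.9632 = 0.47833 rad
ρ = (1 − cos θ)/κ = (1 − 0.88777)/0.4966 = 0.22600
z = sin θ / κ = 0.46029/0.4966 = 0.92689
x = ρ cos φ = 0.22600 × cos(92.76°) = -0.01088
y = ρ sin φ = 0.22600 × sin(92.76°) = 0.22574

-0.011 0.226 0.927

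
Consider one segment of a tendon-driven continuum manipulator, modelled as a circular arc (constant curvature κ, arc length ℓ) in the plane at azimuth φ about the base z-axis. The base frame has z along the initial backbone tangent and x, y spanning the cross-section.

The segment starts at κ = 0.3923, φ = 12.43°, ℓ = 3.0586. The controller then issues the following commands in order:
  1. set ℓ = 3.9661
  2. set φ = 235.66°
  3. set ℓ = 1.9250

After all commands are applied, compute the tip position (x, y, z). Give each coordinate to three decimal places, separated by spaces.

initial: κ=0.3923, φ=12.43°, ℓ=3.0586
cmd 1: set ℓ=3.9661 → (κ,φ,ℓ)=(0.3923,12.43°,3.9661) → tip=(2.4522,0.5405,2.5488)
cmd 2: set φ=235.66° → (κ,φ,ℓ)=(0.3923,235.66°,3.9661) → tip=(-1.4165,-2.0734,2.5488)
cmd 3: set ℓ=1.9250 → (κ,φ,ℓ)=(0.3923,235.66°,1.9250) → tip=(-0.3909,-0.5722,1.7472)

-0.391 -0.572 1.747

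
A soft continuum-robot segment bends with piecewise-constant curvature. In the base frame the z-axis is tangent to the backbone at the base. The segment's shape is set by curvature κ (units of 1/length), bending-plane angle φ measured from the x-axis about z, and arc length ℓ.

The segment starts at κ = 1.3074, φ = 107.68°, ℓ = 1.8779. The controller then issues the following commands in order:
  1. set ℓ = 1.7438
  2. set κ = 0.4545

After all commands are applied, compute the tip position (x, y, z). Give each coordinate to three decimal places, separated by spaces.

initial: κ=1.3074, φ=107.68°, ℓ=1.8779
cmd 1: set ℓ=1.7438 → (κ,φ,ℓ)=(1.3074,107.68°,1.7438) → tip=(-0.3835,1.2032,0.5805)
cmd 2: set κ=0.4545 → (κ,φ,ℓ)=(0.4545,107.68°,1.7438) → tip=(-0.1991,0.6246,1.5669)

-0.199 0.625 1.567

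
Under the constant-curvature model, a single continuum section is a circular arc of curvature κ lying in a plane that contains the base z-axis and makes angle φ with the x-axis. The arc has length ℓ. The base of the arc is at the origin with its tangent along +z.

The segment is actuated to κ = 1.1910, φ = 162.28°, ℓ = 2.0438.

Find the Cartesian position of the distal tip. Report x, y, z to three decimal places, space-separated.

-1.408 0.450 0.546

θ = κ·ℓ = 1.1910 × 2.0438 = 2.43417 rad
ρ = (1 − cos θ)/κ = (1 − -0.76004)/1.1910 = 1.47778
z = sin θ / κ = 0.64988/1.1910 = 0.54566
x = ρ cos φ = 1.47778 × cos(162.28°) = -1.40767
y = ρ sin φ = 1.47778 × sin(162.28°) = 0.44979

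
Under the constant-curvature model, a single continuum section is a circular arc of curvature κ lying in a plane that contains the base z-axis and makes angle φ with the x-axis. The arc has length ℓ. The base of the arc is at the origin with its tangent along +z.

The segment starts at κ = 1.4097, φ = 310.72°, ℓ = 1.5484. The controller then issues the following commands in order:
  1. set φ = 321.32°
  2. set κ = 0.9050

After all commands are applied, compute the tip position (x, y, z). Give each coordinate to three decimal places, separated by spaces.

initial: κ=1.4097, φ=310.72°, ℓ=1.5484
cmd 1: set φ=321.32° → (κ,φ,ℓ)=(1.4097,321.32°,1.5484) → tip=(0.8719,-0.6980,0.5806)
cmd 2: set κ=0.9050 → (κ,φ,ℓ)=(0.9050,321.32°,1.5484) → tip=(0.7171,-0.5741,1.0891)

0.717 -0.574 1.089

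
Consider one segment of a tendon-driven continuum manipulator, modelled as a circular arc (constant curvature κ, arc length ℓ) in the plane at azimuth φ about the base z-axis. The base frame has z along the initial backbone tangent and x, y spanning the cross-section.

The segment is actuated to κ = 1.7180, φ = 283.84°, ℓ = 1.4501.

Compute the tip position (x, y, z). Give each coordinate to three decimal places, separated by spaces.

0.250 -1.015 0.352

θ = κ·ℓ = 1.7180 × 1.4501 = 2.49127 rad
ρ = (1 − cos θ)/κ = (1 − -0.79589)/1.7180 = 1.04534
z = sin θ / κ = 0.60544/1.7180 = 0.35241
x = ρ cos φ = 1.04534 × cos(283.84°) = 0.25006
y = ρ sin φ = 1.04534 × sin(283.84°) = -1.01499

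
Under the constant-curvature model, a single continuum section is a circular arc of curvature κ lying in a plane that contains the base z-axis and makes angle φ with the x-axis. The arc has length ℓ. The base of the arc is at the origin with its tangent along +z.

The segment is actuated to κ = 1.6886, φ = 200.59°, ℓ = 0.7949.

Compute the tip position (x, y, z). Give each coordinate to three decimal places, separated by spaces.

-0.429 -0.161 0.577

θ = κ·ℓ = 1.6886 × 0.7949 = 1.34227 rad
ρ = (1 − cos θ)/κ = (1 − 0.22654)/1.6886 = 0.45805
z = sin θ / κ = 0.97400/1.6886 = 0.57681
x = ρ cos φ = 0.45805 × cos(200.59°) = -0.42879
y = ρ sin φ = 0.45805 × sin(200.59°) = -0.16108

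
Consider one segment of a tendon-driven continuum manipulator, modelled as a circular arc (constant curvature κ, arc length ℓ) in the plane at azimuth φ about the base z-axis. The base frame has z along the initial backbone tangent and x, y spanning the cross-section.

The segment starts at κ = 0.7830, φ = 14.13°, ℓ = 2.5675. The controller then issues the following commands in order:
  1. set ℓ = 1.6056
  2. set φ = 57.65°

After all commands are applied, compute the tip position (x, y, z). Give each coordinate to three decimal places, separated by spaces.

initial: κ=0.7830, φ=14.13°, ℓ=2.5675
cmd 1: set ℓ=1.6056 → (κ,φ,ℓ)=(0.7830,14.13°,1.6056) → tip=(0.8564,0.2156,1.2148)
cmd 2: set φ=57.65° → (κ,φ,ℓ)=(0.7830,57.65°,1.6056) → tip=(0.4726,0.7461,1.2148)

0.473 0.746 1.215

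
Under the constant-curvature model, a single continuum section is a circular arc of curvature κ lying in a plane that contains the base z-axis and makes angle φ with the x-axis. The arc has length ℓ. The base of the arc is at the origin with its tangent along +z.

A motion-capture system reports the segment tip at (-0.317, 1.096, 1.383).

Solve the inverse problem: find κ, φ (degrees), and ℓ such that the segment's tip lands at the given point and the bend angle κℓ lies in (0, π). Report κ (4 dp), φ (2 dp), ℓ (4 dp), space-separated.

ρ = √(x²+y²) = √(-0.317² + 1.096²) = 1.14092
φ = atan2(y, x) mod 360° = atan2(1.096, -0.317) = 106.1316°
|p|² = ρ² + z² = 1.14092² + 1.383² = 3.21439
κ = 2ρ / |p|² = 2×1.14092 / 3.21439 = 0.70988
θ = 2·atan2(ρ, z) = 2·atan2(1.14092, 1.383) = 1.37956 rad
ℓ = θ/κ = 1.37956/0.70988 = 1.94335

0.7099 106.13 1.9434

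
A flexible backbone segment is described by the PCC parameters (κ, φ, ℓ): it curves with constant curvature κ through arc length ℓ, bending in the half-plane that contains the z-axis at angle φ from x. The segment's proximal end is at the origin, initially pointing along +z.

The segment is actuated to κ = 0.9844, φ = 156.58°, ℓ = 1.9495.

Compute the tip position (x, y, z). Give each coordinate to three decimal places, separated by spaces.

-1.250 0.542 0.955

θ = κ·ℓ = 0.9844 × 1.9495 = 1.91909 rad
ρ = (1 − cos θ)/κ = (1 − -0.34129)/0.9844 = 1.36255
z = sin θ / κ = 0.93996/0.9844 = 0.95485
x = ρ cos φ = 1.36255 × cos(156.58°) = -1.25030
y = ρ sin φ = 1.36255 × sin(156.58°) = 0.54157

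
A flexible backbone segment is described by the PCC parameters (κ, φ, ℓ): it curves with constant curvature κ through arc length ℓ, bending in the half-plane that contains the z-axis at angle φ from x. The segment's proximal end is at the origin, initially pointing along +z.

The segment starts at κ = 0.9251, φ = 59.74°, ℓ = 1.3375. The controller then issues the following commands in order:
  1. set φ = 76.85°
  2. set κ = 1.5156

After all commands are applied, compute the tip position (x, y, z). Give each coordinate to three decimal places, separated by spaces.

0.216 0.926 0.592

initial: κ=0.9251, φ=59.74°, ℓ=1.3375
cmd 1: set φ=76.85° → (κ,φ,ℓ)=(0.9251,76.85°,1.3375) → tip=(0.1654,0.7081,1.0214)
cmd 2: set κ=1.5156 → (κ,φ,ℓ)=(1.5156,76.85°,1.3375) → tip=(0.2163,0.9256,0.5923)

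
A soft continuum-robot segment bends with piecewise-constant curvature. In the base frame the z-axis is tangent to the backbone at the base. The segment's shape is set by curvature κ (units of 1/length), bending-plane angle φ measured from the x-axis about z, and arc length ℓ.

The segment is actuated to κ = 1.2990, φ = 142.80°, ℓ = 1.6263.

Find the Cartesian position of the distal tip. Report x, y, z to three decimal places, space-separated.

θ = κ·ℓ = 1.2990 × 1.6263 = 2.11256 rad
ρ = (1 − cos θ)/κ = (1 − -0.51565)/1.2990 = 1.16678
z = sin θ / κ = 0.85680/1.2990 = 0.65958
x = ρ cos φ = 1.16678 × cos(142.80°) = -0.92938
y = ρ sin φ = 1.16678 × sin(142.80°) = 0.70544

-0.929 0.705 0.660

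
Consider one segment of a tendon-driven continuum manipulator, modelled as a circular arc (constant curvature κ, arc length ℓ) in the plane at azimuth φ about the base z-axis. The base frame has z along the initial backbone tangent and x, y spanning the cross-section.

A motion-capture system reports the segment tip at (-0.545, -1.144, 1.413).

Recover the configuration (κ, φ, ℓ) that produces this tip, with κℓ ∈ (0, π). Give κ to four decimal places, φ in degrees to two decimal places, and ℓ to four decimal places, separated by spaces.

0.7035 244.53 2.0782

ρ = √(x²+y²) = √(-0.545² + -1.144²) = 1.26719
φ = atan2(y, x) mod 360° = atan2(-1.144, -0.545) = 244.5269°
|p|² = ρ² + z² = 1.26719² + 1.413² = 3.60233
κ = 2ρ / |p|² = 2×1.26719 / 3.60233 = 0.70354
θ = 2·atan2(ρ, z) = 2·atan2(1.26719, 1.413) = 1.46209 rad
ℓ = θ/κ = 1.46209/0.70354 = 2.07821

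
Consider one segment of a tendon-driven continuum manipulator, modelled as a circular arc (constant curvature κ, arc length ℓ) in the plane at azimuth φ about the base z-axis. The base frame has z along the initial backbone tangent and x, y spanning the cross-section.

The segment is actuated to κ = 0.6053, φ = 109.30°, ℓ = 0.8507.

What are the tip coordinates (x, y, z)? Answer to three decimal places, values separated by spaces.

θ = κ·ℓ = 0.6053 × 0.8507 = 0.51493 rad
ρ = (1 − cos θ)/κ = (1 − 0.87033)/0.6053 = 0.21423
z = sin θ / κ = 0.49247/0.6053 = 0.81360
x = ρ cos φ = 0.21423 × cos(109.30°) = -0.07081
y = ρ sin φ = 0.21423 × sin(109.30°) = 0.20219

-0.071 0.202 0.814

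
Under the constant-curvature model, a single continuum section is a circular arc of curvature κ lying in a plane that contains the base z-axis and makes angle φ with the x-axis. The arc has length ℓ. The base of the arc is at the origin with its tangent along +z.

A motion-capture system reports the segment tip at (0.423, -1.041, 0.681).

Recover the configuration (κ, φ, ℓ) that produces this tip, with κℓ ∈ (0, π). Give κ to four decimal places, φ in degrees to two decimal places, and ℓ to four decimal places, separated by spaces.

1.3018 292.11 1.5762

ρ = √(x²+y²) = √(0.423² + -1.041²) = 1.12366
φ = atan2(y, x) mod 360° = atan2(-1.041, 0.423) = 292.1139°
|p|² = ρ² + z² = 1.12366² + 0.681² = 1.72637
κ = 2ρ / |p|² = 2×1.12366 / 1.72637 = 1.30176
θ = 2·atan2(ρ, z) = 2·atan2(1.12366, 0.681) = 2.05187 rad
ℓ = θ/κ = 2.05187/1.30176 = 1.57623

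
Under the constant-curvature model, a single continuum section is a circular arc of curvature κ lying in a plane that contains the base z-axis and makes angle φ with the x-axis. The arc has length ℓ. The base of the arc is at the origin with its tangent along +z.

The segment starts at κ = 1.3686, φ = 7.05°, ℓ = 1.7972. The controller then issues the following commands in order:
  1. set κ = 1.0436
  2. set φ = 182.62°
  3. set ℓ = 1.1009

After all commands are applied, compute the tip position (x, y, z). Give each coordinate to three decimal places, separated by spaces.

initial: κ=1.3686, φ=7.05°, ℓ=1.7972
cmd 1: set κ=1.0436 → (κ,φ,ℓ)=(1.0436,7.05°,1.7972) → tip=(1.2363,0.1529,0.9141)
cmd 2: set φ=182.62° → (κ,φ,ℓ)=(1.0436,182.62°,1.7972) → tip=(-1.2444,-0.0569,0.9141)
cmd 3: set ℓ=1.1009 → (κ,φ,ℓ)=(1.0436,182.62°,1.1009) → tip=(-0.5652,-0.0259,0.8742)

-0.565 -0.026 0.874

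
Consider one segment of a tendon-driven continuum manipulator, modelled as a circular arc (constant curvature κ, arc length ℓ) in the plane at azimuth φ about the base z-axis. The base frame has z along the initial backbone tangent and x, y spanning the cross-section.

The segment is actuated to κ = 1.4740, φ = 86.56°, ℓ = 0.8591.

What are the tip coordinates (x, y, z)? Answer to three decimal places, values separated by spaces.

θ = κ·ℓ = 1.4740 × 0.8591 = 1.26631 rad
ρ = (1 − cos θ)/κ = (1 − 0.29980)/1.4740 = 0.47503
z = sin θ / κ = 0.95400/1.4740 = 0.64722
x = ρ cos φ = 0.47503 × cos(86.56°) = 0.02850
y = ρ sin φ = 0.47503 × sin(86.56°) = 0.47418

0.029 0.474 0.647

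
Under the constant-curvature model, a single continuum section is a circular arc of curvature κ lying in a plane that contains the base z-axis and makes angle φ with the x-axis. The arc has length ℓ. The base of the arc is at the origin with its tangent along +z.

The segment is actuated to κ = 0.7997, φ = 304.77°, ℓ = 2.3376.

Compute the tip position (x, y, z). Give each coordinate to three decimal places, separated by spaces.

θ = κ·ℓ = 0.7997 × 2.3376 = 1.86938 rad
ρ = (1 − cos θ)/κ = (1 − -0.29417)/0.7997 = 1.61831
z = sin θ / κ = 0.95575/0.7997 = 1.19514
x = ρ cos φ = 1.61831 × cos(304.77°) = 0.92290
y = ρ sin φ = 1.61831 × sin(304.77°) = -1.32936

0.923 -1.329 1.195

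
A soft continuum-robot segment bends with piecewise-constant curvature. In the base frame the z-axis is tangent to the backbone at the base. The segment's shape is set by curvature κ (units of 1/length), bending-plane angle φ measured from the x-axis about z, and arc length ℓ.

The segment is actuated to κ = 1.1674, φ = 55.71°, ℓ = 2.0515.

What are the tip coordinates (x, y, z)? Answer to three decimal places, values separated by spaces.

0.837 1.227 0.582

θ = κ·ℓ = 1.1674 × 2.0515 = 2.39492 rad
ρ = (1 − cos θ)/κ = (1 − -0.73395)/1.1674 = 1.48531
z = sin θ / κ = 0.67920/1.1674 = 0.58181
x = ρ cos φ = 1.48531 × cos(55.71°) = 0.83680
y = ρ sin φ = 1.48531 × sin(55.71°) = 1.22716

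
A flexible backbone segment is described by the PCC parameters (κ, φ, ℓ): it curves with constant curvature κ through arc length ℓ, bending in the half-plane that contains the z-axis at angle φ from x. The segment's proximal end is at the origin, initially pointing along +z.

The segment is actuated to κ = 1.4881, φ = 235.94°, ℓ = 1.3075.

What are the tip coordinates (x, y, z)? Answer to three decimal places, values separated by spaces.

θ = κ·ℓ = 1.4881 × 1.3075 = 1.94569 rad
ρ = (1 − cos θ)/κ = (1 − -0.36617)/1.4881 = 0.91807
z = sin θ / κ = 0.93055/1.4881 = 0.62533
x = ρ cos φ = 0.91807 × cos(235.94°) = -0.51417
y = ρ sin φ = 0.91807 × sin(235.94°) = -0.76057

-0.514 -0.761 0.625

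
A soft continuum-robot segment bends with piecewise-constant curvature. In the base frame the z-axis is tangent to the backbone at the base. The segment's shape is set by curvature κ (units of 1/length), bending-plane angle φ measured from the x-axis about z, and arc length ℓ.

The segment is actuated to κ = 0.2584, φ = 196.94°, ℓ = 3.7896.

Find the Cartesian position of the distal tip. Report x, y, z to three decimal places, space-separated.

-1.638 -0.499 3.212

θ = κ·ℓ = 0.2584 × 3.7896 = 0.97923 rad
ρ = (1 − cos θ)/κ = (1 − 0.55766)/0.2584 = 1.71184
z = sin θ / κ = 0.83007/0.2584 = 3.21234
x = ρ cos φ = 1.71184 × cos(196.94°) = -1.63757
y = ρ sin φ = 1.71184 × sin(196.94°) = -0.49878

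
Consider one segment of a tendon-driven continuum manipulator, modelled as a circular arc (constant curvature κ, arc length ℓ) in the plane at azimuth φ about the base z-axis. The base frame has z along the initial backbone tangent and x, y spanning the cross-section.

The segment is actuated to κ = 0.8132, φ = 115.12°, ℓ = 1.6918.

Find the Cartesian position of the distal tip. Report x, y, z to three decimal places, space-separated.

-0.421 0.898 1.206

θ = κ·ℓ = 0.8132 × 1.6918 = 1.37577 rad
ρ = (1 − cos θ)/κ = (1 − 0.19379)/0.8132 = 0.99140
z = sin θ / κ = 0.98104/0.8132 = 1.20640
x = ρ cos φ = 0.99140 × cos(115.12°) = -0.42087
y = ρ sin φ = 0.99140 × sin(115.12°) = 0.89764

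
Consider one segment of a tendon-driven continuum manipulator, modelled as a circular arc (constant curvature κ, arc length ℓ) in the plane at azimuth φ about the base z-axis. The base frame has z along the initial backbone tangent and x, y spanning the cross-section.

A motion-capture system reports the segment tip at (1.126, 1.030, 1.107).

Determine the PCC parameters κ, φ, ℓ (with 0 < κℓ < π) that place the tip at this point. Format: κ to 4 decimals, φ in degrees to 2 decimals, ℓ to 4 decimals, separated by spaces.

ρ = √(x²+y²) = √(1.126² + 1.030²) = 1.52603
φ = atan2(y, x) mod 360° = atan2(1.030, 1.126) = 42.4505°
|p|² = ρ² + z² = 1.52603² + 1.107² = 3.55422
κ = 2ρ / |p|² = 2×1.52603 / 3.55422 = 0.85871
θ = 2·atan2(ρ, z) = 2·atan2(1.52603, 1.107) = 1.88644 rad
ℓ = θ/κ = 1.88644/0.85871 = 2.19682

0.8587 42.45 2.1968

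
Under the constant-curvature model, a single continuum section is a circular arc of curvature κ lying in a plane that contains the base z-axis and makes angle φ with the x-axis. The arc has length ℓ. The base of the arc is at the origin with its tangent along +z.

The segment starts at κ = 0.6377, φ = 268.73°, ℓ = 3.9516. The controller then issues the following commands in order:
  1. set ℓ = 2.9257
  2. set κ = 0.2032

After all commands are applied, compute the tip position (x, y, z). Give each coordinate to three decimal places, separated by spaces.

-0.019 -0.844 2.756

initial: κ=0.6377, φ=268.73°, ℓ=3.9516
cmd 1: set ℓ=2.9257 → (κ,φ,ℓ)=(0.6377,268.73°,2.9257) → tip=(-0.0449,-2.0234,1.5004)
cmd 2: set κ=0.2032 → (κ,φ,ℓ)=(0.2032,268.73°,2.9257) → tip=(-0.0187,-0.8441,2.7564)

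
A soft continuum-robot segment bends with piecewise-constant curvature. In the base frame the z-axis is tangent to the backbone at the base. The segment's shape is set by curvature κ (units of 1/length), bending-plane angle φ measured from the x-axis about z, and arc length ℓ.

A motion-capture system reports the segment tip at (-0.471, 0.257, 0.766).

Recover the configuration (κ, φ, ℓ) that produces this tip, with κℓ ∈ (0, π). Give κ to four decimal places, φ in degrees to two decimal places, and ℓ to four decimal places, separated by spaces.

1.2269 151.38 0.9961

ρ = √(x²+y²) = √(-0.471² + 0.257²) = 0.53655
φ = atan2(y, x) mod 360° = atan2(0.257, -0.471) = 151.3810°
|p|² = ρ² + z² = 0.53655² + 0.766² = 0.87465
κ = 2ρ / |p|² = 2×0.53655 / 0.87465 = 1.22691
θ = 2·atan2(ρ, z) = 2·atan2(0.53655, 0.766) = 1.22207 rad
ℓ = θ/κ = 1.22207/1.22691 = 0.99606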